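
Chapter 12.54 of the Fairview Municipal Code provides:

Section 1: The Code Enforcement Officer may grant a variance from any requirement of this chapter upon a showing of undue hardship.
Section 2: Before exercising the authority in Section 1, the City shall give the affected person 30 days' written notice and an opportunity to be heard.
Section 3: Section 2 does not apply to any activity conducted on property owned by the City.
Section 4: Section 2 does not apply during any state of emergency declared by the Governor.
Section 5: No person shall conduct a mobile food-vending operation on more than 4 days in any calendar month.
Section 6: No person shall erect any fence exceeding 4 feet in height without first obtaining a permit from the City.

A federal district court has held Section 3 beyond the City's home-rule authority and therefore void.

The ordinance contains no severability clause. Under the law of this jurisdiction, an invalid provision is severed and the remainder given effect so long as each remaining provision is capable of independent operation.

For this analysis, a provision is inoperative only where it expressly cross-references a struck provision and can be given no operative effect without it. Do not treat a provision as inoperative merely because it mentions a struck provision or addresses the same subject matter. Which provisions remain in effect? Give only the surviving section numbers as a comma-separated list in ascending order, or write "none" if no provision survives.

1, 2, 4, 5, 6

Section 3 is struck. Nothing else in the ordinance is defined by reference to Section 3. With no severability clause, the stated default rule severs what cannot stand and enforces each remaining provision that can operate on its own. That leaves Section 1, Section 2, Section 4, Section 5, and Section 6 in effect.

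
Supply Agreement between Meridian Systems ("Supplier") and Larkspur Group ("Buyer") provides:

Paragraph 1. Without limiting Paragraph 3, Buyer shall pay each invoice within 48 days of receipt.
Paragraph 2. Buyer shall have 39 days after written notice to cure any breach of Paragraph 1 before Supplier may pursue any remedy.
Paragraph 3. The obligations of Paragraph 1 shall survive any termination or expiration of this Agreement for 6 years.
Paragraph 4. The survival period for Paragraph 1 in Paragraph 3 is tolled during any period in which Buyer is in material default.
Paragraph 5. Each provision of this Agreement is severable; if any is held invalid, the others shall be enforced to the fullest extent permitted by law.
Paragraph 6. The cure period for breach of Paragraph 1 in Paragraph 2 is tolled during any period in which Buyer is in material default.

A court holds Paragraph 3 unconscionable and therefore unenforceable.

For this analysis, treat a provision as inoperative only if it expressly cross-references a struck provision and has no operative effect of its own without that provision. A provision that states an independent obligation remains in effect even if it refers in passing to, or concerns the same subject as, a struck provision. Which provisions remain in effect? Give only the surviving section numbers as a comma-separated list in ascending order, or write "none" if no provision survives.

1, 2, 5, 6

Paragraph 3 is struck. Paragraph 4 has no operative effect of its own apart from Paragraph 3 and is therefore inoperative. Paragraph 1 mentions Paragraph 3 but its own obligation stands independently of Paragraph 3, so Paragraph 1 is not affected. Paragraph 5 is a severability clause and preserves every provision that can still be given independent effect. The provisions still in force are Paragraph 1, Paragraph 2, Paragraph 5, and Paragraph 6.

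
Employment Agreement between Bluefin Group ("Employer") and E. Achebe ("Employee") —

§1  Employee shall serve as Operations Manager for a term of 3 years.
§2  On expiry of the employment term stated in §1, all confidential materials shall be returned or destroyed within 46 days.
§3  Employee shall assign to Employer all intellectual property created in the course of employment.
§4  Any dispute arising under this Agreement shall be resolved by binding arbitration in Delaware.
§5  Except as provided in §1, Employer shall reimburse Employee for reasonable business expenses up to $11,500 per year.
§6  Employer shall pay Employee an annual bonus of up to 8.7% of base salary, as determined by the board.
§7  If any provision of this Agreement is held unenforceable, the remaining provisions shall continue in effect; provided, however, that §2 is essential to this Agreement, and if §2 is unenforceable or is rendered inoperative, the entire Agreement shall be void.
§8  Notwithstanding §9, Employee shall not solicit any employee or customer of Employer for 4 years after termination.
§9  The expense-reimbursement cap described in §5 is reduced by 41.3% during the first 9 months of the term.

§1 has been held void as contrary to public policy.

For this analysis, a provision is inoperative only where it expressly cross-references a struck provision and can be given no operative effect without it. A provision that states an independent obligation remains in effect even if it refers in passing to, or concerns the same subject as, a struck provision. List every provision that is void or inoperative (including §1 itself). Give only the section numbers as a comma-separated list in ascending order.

1, 2, 3, 4, 5, 6, 7, 8, 9

§1 is struck. §2 merely fixes the return obligation tied to §1; with §1 gone it has nothing to operate on and falls away. §7 makes §2 an essential term, and §2 has been rendered inoperative by the cascade; under §7, the entire Agreement is therefore void. No provision of the Agreement survives.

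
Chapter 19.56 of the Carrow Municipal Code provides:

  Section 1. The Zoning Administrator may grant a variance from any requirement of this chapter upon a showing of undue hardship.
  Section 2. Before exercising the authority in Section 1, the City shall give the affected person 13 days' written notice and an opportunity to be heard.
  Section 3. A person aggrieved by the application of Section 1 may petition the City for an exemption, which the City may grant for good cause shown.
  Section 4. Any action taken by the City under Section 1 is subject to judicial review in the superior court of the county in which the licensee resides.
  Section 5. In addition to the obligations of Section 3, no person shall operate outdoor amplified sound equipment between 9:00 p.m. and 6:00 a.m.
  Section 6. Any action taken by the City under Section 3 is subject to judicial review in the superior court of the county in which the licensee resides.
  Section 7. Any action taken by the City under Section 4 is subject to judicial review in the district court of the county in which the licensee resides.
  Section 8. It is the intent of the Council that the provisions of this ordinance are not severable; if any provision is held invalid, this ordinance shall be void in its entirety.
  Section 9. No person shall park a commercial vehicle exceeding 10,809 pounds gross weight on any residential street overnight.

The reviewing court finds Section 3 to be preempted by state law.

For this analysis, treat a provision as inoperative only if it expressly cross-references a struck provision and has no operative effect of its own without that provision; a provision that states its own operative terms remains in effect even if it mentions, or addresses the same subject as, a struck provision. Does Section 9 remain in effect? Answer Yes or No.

No

Section 3 is struck. Section 6 merely fixes the judicial-review right for Section 3; with Section 3 gone it has nothing to operate on and falls away. Section 8 provides that the ordinance is not severable, so the invalidity of any one provision voids the entire ordinance. No provision of the ordinance survives. Section 9 is among the inoperative provisions, so the answer is no.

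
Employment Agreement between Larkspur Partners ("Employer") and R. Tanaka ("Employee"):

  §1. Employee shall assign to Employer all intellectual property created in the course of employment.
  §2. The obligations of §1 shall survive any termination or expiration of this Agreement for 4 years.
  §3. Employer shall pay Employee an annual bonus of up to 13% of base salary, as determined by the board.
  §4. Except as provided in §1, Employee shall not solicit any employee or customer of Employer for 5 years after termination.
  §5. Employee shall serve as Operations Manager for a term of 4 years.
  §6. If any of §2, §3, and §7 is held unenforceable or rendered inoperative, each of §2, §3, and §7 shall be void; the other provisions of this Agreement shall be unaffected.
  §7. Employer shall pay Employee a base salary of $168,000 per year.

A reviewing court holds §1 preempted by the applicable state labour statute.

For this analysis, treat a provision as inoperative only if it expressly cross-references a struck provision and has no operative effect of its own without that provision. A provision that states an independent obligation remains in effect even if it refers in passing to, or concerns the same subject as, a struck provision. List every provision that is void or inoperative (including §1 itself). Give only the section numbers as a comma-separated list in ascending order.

§1 is struck. §2 has no operative effect of its own apart from §1 and is therefore inoperative. §4 mentions §1 but its own obligation stands independently of §1, so §4 is not affected. §6 declares §2, §3, and §7 mutually dependent; since one of them has fallen, all of them are of no effect. That brings down §3 and §7 as well. The remainder continues in force under §6. That leaves §4, §5, and §6 in effect.

1, 2, 3, 7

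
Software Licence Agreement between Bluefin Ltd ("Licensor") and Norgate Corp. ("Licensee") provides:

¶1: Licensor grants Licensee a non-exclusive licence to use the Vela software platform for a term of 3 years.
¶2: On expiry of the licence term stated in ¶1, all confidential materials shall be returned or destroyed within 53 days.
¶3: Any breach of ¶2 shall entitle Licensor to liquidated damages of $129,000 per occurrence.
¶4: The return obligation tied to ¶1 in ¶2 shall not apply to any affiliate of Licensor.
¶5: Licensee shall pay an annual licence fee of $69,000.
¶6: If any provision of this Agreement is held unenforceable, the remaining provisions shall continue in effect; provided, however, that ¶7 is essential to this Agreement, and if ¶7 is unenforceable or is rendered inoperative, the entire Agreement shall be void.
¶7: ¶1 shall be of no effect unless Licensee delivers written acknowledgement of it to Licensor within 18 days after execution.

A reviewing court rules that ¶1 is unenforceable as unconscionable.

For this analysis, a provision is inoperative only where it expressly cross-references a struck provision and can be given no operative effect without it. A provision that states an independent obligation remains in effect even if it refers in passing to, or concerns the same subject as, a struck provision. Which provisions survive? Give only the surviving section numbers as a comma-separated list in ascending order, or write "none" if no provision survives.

none

¶1 is struck. ¶2 has no operative effect of its own apart from ¶1 and is therefore inoperative. The only function of ¶7 is the acknowledgement condition for ¶1, so it cannot stand once ¶1 is removed. The whole of ¶3 is the liquidated-damages amount, defined by reference to ¶2, so ¶3 cannot stand once ¶2 is removed. ¶4 operates only by reference to ¶2, so it falls with ¶2. ¶6 makes ¶7 an essential term, and ¶7 has been rendered inoperative by the cascade; under ¶6, the entire Agreement is therefore void. No provision of the Agreement survives.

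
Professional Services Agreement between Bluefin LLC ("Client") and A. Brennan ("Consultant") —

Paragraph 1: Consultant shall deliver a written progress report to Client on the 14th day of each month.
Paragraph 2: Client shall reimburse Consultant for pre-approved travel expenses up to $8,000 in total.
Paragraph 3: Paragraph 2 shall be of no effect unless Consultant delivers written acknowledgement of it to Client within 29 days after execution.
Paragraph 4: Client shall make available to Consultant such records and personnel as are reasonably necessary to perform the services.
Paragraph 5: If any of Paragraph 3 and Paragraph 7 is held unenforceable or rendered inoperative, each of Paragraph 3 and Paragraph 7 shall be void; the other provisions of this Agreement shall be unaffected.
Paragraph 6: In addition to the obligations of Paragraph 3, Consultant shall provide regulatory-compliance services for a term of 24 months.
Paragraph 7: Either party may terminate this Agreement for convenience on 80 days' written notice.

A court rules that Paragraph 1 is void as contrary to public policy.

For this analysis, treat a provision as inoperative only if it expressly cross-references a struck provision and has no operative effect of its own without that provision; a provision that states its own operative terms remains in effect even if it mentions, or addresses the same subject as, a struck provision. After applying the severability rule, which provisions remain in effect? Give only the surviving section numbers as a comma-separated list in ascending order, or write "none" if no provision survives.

Paragraph 1 is struck. No other provision's operative terms depend on Paragraph 1. Paragraph 5 ties Paragraph 3 and Paragraph 7 together, but none of those is affected here; the remaining provisions continue in force under Paragraph 5. Paragraph 2, Paragraph 3, Paragraph 4, Paragraph 5, Paragraph 6, and Paragraph 7 remain in effect.

2, 3, 4, 5, 6, 7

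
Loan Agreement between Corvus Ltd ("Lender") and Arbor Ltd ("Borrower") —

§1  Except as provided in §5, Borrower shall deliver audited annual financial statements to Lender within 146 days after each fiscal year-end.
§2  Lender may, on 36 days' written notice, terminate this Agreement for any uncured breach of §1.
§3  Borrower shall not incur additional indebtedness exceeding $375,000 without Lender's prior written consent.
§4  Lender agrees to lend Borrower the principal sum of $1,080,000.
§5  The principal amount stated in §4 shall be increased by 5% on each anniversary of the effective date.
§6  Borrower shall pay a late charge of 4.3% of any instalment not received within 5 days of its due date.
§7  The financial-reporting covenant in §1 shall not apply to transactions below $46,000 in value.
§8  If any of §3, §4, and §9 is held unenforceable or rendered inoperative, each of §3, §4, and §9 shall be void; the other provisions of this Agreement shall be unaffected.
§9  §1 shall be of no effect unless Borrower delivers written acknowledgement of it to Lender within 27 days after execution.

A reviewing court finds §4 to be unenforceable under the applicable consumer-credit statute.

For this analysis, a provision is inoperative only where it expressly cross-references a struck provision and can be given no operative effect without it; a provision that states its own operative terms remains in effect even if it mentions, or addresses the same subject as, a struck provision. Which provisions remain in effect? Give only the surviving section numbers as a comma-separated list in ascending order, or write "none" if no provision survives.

1, 2, 6, 7, 8

§4 is struck. §5 has no operative effect of its own apart from §4 and is therefore inoperative. §1 mentions §5 but its own obligation stands independently of §5, so §1 is not affected. §8 declares §3, §4, and §9 mutually dependent; since one of them has fallen, all of them are of no effect. That brings down §3 and §9 as well. The remainder continues in force under §8. That leaves §1, §2, §6, §7, and §8 in effect.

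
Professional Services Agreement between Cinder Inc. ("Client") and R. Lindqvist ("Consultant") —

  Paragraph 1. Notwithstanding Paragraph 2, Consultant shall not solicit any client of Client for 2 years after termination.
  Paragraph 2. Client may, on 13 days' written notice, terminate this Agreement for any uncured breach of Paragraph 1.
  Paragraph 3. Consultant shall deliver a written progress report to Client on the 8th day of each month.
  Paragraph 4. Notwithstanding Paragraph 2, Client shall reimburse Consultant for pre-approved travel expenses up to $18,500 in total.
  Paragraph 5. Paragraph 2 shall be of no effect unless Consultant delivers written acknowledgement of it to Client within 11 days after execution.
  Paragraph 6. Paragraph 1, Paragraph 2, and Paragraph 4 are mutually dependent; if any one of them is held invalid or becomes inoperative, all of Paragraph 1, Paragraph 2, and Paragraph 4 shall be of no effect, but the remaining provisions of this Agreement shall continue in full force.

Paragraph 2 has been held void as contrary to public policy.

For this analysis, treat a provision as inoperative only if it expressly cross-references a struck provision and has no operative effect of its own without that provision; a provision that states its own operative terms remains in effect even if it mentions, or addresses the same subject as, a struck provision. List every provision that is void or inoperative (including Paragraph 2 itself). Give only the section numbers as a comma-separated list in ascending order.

1, 2, 4, 5

Paragraph 2 is struck. Paragraph 5 operates only by reference to Paragraph 2, so it falls with Paragraph 2. Paragraph 6 declares Paragraph 1, Paragraph 2, and Paragraph 4 mutually dependent; since one of them has fallen, all of them are of no effect. That brings down Paragraph 1 and Paragraph 4 as well. The remainder continues in force under Paragraph 6. Paragraph 3 and Paragraph 6 remain in effect.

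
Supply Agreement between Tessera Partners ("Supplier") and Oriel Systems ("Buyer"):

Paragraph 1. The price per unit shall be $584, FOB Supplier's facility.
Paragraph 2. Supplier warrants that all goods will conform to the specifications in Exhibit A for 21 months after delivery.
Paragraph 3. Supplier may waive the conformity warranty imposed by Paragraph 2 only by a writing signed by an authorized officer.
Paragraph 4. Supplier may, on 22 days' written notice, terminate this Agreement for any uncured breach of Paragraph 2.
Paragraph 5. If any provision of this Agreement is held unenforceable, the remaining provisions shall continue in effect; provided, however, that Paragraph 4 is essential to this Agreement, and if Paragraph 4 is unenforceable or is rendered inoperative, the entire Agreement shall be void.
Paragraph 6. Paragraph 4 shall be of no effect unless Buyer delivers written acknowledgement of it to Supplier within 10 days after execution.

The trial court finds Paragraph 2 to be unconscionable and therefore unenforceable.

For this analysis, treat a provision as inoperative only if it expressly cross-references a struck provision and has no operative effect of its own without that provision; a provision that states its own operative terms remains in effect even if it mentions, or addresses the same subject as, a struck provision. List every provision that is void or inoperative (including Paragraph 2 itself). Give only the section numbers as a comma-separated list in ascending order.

1, 2, 3, 4, 5, 6

Paragraph 2 is struck. Paragraph 3 merely fixes the waiver condition for Paragraph 2; with Paragraph 2 gone it has nothing to operate on and falls away. Paragraph 4 operates only by reference to Paragraph 2, so it falls with Paragraph 2. Paragraph 6 operates only by reference to Paragraph 4, so it falls with Paragraph 4. Paragraph 5 makes Paragraph 4 an essential term, and Paragraph 4 has been rendered inoperative by the cascade; under Paragraph 5, the entire Agreement is therefore void. No provision of the Agreement survives.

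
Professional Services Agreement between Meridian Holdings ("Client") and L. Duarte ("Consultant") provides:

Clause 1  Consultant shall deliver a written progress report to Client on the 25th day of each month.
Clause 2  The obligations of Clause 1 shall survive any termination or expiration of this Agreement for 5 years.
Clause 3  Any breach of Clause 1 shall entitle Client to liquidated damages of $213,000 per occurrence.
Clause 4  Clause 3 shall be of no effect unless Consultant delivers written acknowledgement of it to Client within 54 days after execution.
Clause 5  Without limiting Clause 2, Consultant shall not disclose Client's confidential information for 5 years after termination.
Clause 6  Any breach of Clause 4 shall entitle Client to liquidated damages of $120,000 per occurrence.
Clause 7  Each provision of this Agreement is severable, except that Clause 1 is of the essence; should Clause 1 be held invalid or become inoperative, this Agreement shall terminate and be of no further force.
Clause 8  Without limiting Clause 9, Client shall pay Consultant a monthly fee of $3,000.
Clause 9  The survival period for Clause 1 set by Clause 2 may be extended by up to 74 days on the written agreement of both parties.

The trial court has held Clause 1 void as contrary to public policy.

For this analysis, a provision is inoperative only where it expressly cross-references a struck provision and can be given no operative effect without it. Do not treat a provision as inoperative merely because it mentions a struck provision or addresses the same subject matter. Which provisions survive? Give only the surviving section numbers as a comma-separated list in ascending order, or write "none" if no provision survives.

Clause 1 is struck. Clause 2 has no operative effect of its own apart from Clause 1 and is therefore inoperative. Clause 3 does nothing except set the liquidated-damages amount by reference to Clause 1; with Clause 1 gone it has no independent effect and is inoperative. Clause 4 merely fixes the acknowledgement condition for Clause 3; with Clause 3 gone it has nothing to operate on and falls away. The whole of Clause 9 is the extension of the survival period for Clause 1, defined by reference to Clause 2, so Clause 9 cannot stand once Clause 2 is removed. Clause 6 has no operative effect of its own apart from Clause 4 and is therefore inoperative. Clause 7 makes Clause 1 an essential term, and Clause 1 is the provision held invalid; under Clause 7, the entire Agreement is therefore void. No provision of the Agreement survives.

none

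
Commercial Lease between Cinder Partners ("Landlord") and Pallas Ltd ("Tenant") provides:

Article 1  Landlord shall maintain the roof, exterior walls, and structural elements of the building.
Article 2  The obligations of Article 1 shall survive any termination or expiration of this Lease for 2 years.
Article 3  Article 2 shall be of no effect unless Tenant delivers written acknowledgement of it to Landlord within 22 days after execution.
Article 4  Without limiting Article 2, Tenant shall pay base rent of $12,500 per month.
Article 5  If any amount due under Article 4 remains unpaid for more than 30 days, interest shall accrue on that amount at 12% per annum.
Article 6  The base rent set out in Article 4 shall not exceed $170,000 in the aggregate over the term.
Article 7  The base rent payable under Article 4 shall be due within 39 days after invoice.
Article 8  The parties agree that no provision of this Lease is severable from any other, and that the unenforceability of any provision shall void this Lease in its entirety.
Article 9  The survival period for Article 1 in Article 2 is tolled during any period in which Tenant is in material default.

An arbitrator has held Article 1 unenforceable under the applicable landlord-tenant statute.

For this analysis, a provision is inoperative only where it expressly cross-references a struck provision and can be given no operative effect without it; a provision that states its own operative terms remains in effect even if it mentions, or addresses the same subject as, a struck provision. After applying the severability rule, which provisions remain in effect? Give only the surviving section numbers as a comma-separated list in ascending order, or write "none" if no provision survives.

Article 1 is struck. Article 2 has no operative effect of its own apart from Article 1 and is therefore inoperative. Article 3 operates only by reference to Article 2, so it falls with Article 2. The whole of Article 9 is the tolling of the survival period for Article 1, defined by reference to Article 2, so Article 9 cannot stand once Article 2 is removed. Article 8 provides that the Lease is not severable, so the invalidity of any one provision voids the entire Lease. No provision of the Lease survives.

none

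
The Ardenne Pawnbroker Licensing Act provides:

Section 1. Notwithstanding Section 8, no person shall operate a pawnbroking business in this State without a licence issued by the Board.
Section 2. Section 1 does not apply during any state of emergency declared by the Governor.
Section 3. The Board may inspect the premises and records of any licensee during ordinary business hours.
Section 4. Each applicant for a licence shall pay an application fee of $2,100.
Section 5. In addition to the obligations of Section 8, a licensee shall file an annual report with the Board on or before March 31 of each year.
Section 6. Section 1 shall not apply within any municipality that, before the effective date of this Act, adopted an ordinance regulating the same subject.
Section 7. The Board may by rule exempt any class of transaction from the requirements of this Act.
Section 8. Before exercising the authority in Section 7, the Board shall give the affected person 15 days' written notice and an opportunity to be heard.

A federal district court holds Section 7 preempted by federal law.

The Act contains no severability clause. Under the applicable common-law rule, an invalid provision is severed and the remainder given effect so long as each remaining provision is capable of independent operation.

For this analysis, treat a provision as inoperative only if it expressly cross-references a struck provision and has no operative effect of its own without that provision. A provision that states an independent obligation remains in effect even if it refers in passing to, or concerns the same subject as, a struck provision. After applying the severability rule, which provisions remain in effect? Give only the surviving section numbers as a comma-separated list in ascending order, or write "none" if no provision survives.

1, 2, 3, 4, 5, 6

Section 7 is struck. Section 8 has no operative effect of its own apart from Section 7 and is therefore inoperative. Section 1 mentions Section 8 but its own obligation stands independently of Section 8, so Section 1 is not affected. Although Section 5 refers to Section 8, its operative terms do not depend on Section 8, so it remains in effect. Under the stated default rule, only provisions that cannot operate independently fall away; the rest are enforced. That leaves Section 1, Section 2, Section 3, Section 4, Section 5, and Section 6 in effect.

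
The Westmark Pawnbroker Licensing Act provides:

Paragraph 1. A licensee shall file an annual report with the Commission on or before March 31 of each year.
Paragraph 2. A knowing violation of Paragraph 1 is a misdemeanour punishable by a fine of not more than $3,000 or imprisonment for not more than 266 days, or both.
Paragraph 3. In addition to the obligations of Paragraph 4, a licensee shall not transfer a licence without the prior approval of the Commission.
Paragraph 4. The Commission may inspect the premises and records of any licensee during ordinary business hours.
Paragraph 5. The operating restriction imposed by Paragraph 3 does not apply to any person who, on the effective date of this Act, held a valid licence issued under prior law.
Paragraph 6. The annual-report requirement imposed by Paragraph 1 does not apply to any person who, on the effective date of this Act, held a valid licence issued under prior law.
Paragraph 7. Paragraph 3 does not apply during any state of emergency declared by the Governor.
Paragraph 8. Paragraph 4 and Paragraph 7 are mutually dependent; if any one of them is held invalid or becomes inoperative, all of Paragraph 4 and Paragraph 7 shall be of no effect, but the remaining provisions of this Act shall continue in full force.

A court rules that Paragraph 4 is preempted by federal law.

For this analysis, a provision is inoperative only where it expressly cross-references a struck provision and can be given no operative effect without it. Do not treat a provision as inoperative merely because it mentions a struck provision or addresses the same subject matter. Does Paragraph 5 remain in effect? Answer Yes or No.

Yes

Paragraph 4 is struck. Although Paragraph 3 refers to Paragraph 4, its operative terms do not depend on Paragraph 4, so it remains in effect. Nothing else in the Act is defined by reference to Paragraph 4. Paragraph 8 declares Paragraph 4 and Paragraph 7 mutually dependent; since one of them has fallen, all of them are of no effect. That brings down Paragraph 7 as well. The remainder continues in force under Paragraph 8. Paragraph 1, Paragraph 2, Paragraph 3, Paragraph 5, Paragraph 6, and Paragraph 8 remain in effect. Paragraph 5 is among the surviving provisions, so the answer is yes.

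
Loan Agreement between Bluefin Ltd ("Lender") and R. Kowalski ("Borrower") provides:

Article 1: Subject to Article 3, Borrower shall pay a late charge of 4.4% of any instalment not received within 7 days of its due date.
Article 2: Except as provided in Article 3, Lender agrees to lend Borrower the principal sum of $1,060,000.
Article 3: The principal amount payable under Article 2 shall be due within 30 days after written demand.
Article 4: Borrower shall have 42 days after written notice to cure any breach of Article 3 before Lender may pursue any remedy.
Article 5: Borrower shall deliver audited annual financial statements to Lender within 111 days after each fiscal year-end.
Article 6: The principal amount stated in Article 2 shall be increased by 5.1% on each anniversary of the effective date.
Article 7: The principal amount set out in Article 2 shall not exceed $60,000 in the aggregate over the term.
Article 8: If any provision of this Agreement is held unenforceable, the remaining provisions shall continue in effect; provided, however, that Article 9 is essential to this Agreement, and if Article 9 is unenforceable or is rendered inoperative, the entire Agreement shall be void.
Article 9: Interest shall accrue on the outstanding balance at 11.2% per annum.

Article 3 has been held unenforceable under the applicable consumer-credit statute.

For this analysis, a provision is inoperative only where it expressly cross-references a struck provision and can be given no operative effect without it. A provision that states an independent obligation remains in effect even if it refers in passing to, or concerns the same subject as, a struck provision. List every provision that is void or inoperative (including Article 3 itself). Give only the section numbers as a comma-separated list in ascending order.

3, 4

Article 3 is struck. Article 4 has no operative effect of its own apart from Article 3 and is therefore inoperative. Article 1 mentions Article 3 but its own obligation stands independently of Article 3, so Article 1 is not affected. Although Article 2 refers to Article 3, its operative terms do not depend on Article 3, so it remains in effect. Article 8 makes Article 9 an essential term, but Article 9 is unaffected, so the severability proviso in Article 8 preserves the remaining provisions. Article 1, Article 2, Article 5, Article 6, Article 7, Article 8, and Article 9 remain in effect.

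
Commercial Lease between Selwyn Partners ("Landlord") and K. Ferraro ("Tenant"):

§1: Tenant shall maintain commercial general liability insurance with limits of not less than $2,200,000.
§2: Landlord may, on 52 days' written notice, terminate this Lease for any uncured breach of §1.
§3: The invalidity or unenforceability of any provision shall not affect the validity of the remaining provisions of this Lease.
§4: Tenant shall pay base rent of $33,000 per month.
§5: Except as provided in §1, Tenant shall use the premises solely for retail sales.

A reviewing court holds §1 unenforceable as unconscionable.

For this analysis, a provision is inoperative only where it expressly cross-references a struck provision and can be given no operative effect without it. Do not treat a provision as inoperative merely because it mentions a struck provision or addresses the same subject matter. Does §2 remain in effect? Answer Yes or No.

§1 is struck. §2 operates only by reference to §1, so it falls with §1. Although §5 refers to §1, its operative terms do not depend on §1, so it remains in effect. Under the severability clause in §3, the remaining provisions continue in force. That leaves §3, §4, and §5 in effect. §2 is among the inoperative provisions, so the answer is no.

No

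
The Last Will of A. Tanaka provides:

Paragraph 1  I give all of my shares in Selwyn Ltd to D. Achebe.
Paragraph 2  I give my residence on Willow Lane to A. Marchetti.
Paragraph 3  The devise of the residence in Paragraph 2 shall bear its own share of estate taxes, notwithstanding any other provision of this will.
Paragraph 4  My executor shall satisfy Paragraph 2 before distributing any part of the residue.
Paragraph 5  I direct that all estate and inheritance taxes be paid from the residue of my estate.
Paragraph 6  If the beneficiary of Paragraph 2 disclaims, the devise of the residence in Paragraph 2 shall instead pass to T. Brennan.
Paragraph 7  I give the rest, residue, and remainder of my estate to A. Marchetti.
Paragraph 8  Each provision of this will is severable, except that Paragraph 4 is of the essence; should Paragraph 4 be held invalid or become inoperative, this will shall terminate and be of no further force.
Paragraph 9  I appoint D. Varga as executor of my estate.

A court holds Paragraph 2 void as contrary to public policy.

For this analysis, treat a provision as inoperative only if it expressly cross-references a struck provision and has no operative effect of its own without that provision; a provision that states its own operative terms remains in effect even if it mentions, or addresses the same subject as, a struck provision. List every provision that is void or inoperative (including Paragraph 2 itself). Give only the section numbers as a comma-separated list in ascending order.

Paragraph 2 is struck. Paragraph 3 operates only by reference to Paragraph 2, so it falls with Paragraph 2. Paragraph 4 operates only by reference to Paragraph 2, so it falls with Paragraph 2. Paragraph 6 merely fixes the alternative disposition for Paragraph 2; with Paragraph 2 gone it has nothing to operate on and falls away. Paragraph 8 makes Paragraph 4 an essential term, and Paragraph 4 has been rendered inoperative by the cascade; under Paragraph 8, the entire will is therefore void. No provision of the will survives.

1, 2, 3, 4, 5, 6, 7, 8, 9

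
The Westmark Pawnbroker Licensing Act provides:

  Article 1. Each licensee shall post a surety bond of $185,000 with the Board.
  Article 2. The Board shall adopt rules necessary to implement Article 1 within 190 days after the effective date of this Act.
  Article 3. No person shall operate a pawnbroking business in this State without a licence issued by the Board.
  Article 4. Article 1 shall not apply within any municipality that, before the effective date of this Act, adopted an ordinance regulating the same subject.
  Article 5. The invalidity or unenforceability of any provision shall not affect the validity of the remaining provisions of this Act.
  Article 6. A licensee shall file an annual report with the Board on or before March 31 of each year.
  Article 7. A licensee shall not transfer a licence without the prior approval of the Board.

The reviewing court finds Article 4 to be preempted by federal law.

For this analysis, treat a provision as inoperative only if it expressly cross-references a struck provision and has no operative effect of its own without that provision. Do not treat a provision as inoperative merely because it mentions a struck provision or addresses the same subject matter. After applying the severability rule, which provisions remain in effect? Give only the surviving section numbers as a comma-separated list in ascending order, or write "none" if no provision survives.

1, 2, 3, 5, 6, 7

Article 4 is struck. Nothing else in the Act is defined by reference to Article 4. Article 5 is a severability clause and preserves every provision that can still be given independent effect. That leaves Article 1, Article 2, Article 3, Article 5, Article 6, and Article 7 in effect.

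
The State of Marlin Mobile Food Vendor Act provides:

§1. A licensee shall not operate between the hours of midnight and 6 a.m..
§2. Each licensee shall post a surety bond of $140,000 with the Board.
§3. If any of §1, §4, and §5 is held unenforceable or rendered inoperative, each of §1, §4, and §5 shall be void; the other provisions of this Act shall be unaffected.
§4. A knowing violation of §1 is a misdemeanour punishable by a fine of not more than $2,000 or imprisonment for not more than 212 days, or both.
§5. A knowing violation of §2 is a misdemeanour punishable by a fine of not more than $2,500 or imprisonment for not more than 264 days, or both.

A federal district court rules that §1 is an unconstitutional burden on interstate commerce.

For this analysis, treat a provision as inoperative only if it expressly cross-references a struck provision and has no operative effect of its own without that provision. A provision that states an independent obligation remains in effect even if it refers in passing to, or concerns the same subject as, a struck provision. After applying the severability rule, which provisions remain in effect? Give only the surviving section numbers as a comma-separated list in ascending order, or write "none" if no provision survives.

§1 is struck. §4 operates only by reference to §1, so it falls with §1. §3 declares §1, §4, and §5 mutually dependent; since one of them has fallen, all of them are of no effect. That brings down §5 as well. The remainder continues in force under §3. The provisions still in force are §2 and §3.

2, 3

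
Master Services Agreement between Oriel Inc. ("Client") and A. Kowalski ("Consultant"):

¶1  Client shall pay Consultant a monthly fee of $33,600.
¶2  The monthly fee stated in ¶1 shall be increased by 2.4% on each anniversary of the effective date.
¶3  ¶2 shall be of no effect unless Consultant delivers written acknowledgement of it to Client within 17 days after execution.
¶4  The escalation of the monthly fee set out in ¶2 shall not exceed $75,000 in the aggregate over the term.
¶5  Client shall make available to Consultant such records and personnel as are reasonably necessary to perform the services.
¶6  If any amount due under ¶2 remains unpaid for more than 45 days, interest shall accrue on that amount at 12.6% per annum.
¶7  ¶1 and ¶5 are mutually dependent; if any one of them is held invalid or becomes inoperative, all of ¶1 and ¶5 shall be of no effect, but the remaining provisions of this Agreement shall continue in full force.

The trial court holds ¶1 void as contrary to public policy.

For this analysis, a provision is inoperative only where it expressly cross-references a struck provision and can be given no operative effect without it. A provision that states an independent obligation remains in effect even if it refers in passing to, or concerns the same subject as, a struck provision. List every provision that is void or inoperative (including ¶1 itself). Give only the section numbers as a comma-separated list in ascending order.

1, 2, 3, 4, 5, 6

¶1 is struck. The whole of ¶2 is the escalation of the monthly fee, defined by reference to ¶1, so ¶2 cannot stand once ¶1 is removed. ¶3 has no operative effect of its own apart from ¶2 and is therefore inoperative. ¶4 has no operative effect of its own apart from ¶2 and is therefore inoperative. ¶6 does nothing except set the default interest on the escalation of the monthly fee by reference to ¶2; with ¶2 gone it has no independent effect and is inoperative. ¶7 declares ¶1 and ¶5 mutually dependent; since one of them has fallen, all of them are of no effect. That brings down ¶5 as well. The remainder continues in force under ¶7. Only ¶7 remains in effect.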